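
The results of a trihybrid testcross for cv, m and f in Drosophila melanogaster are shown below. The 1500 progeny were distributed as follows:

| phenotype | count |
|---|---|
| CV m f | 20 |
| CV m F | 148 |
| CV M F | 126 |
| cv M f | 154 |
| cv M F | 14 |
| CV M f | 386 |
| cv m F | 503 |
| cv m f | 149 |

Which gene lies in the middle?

m

The two most frequent reciprocal classes, CV M f and cv m F, are the parental types, so the F1 was CV M f / cv m F.
The two rarest classes, CV m f and cv M F, are the double crossovers. Comparing them with the parentals, only the m allele has switched, so m is the middle locus and the order is f – m – cv.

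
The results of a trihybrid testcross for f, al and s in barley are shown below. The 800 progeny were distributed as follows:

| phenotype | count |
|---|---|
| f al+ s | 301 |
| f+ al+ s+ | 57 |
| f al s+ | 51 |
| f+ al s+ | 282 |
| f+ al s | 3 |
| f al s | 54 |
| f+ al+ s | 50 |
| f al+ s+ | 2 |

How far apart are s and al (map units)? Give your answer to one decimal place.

14.5 map units

The two most frequent reciprocal classes, f+ al s+ and f al+ s, are the parental types, so the F1 was f+ al s+ / f al+ s.
The two rarest classes, f+ al s and f al+ s+, are the double crossovers. Comparing them with the parentals, only the s allele has switched, so s is the middle locus and the order is al – s – f.
Crossovers in the al–s interval produce the single-crossover classes f+ al+ s+ and f al s (57 + 54 = 111) plus the double crossovers (5).
RF(al–s) = (111 + 5) / 800 = 116/800 = 0.1450 → 14.5 map units.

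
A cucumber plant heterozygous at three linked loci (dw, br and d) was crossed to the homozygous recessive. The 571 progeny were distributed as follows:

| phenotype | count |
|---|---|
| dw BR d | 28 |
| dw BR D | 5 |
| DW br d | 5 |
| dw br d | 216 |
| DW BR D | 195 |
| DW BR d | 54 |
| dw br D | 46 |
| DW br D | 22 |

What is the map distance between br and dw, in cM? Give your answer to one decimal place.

The two most frequent reciprocal classes, DW BR D and dw br d, are the parental types, so the F1 was DW BR D / dw br d.
The two rarest classes, dw BR D and DW br d, are the double crossovers. Comparing them with the parentals, only the dw allele has switched, so dw is the middle locus and the order is d – dw – br.
Crossovers in the dw–br interval produce the single-crossover classes DW br D and dw BR d (22 + 28 = 50) plus the double crossovers (10).
RF(dw–br) = (50 + 10) / 571 = 60/571 = 0.1051 → 10.5 cM.

10.5 cM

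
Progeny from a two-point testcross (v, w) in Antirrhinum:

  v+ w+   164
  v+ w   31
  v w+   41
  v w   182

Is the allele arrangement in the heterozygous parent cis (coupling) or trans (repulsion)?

cis

The two most frequent classes are v+ w+ (164) and v w (182); these are the parental (non-recombinant) types.
So the F1 carried v+ w+ on one chromosome and v w on the other — the recessive alleles are on the same chromosome (cis / coupling).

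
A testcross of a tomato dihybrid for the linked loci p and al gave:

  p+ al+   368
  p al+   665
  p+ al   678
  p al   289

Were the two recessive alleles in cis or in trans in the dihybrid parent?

trans

The two most frequent classes are p+ al (678) and p al+ (665); these are the parental (non-recombinant) types.
So the F1 carried p+ al on one chromosome and p al+ on the other — the recessive alleles are on opposite chromosomes (trans / repulsion).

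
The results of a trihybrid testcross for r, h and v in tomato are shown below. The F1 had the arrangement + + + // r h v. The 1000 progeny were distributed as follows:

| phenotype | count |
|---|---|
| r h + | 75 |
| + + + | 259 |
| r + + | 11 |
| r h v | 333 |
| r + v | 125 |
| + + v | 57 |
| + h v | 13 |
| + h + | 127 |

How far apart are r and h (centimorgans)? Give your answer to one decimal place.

The two rarest classes, r + + and + h v, are the double crossovers. Comparing them with the parentals, only the r allele has switched, so r is the middle locus and the order is h – r – v.
Crossovers in the h–r interval produce the single-crossover classes + h + and r + v (127 + 125 = 252) plus the double crossovers (24).
RF(h–r) = (252 + 24) / 1000 = 276/1000 = 0.2760 → 27.6 centimorgans.

27.6 centimorgans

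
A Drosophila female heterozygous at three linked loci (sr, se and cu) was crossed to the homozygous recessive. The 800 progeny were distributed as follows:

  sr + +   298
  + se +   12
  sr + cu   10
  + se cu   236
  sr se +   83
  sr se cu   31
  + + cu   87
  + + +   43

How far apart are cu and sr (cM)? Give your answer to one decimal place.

The two most frequent reciprocal classes, sr + + and + se cu, are the parental types, so the F1 was sr + + / + se cu.
The two rarest classes, sr + cu and + se +, are the double crossovers. Comparing them with the parentals, only the cu allele has switched, so cu is the middle locus and the order is sr – cu – se.
Crossovers in the sr–cu interval produce the single-crossover classes + + + and sr se cu (43 + 31 = 74) plus the double crossovers (22).
RF(sr–cu) = (74 + 22) / 800 = 96/800 = 0.1200 → 12.0 cM.

12.0 cM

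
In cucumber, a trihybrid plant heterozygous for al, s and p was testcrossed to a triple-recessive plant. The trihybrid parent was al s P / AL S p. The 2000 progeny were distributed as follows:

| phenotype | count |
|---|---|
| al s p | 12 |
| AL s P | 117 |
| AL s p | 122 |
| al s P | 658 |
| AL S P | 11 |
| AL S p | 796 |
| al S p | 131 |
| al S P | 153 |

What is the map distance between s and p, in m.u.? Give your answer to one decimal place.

14.9 m.u.

The two rarest classes, al s p and AL S P, are the double crossovers. Comparing them with the parentals, only the p allele has switched, so p is the middle locus and the order is s – p – al.
Crossovers in the s–p interval produce the single-crossover classes al S P and AL s p (153 + 122 = 275) plus the double crossovers (23).
RF(s–p) = (275 + 23) / 2000 = 298/2000 = 0.1490 → 14.9 m.u.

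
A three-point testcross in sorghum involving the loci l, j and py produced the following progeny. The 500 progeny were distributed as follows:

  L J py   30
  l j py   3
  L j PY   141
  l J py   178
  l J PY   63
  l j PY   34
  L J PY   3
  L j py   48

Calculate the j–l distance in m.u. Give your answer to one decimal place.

The two most frequent reciprocal classes, l J py and L j PY, are the parental types, so the F1 was l J py / L j PY.
The two rarest classes, l j py and L J PY, are the double crossovers. Comparing them with the parentals, only the j allele has switched, so j is the middle locus and the order is l – j – py.
Crossovers in the l–j interval produce the single-crossover classes L J py and l j PY (30 + 34 = 64) plus the double crossovers (6).
RF(l–j) = (64 + 6) / 500 = 70/500 = 0.1400 → 14.0 m.u.

14.0 m.u.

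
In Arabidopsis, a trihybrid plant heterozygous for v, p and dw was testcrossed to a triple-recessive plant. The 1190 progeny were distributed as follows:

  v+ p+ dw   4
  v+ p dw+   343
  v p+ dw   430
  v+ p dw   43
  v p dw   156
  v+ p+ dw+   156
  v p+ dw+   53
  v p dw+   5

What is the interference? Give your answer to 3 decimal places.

The two most frequent reciprocal classes, v p+ dw and v+ p dw+, are the parental types, so the F1 was v p+ dw / v+ p dw+.
The two rarest classes, v+ p+ dw and v p dw+, are the double crossovers. Comparing them with the parentals, only the v allele has switched, so v is the middle locus and the order is dw – v – p.
dw–v: (96 + 9)/1190 = 0.0882; v–p: (312 + 9)/1190 = 0.2697.
Expected DCO frequency = 0.0882 × 0.2697 ≈ 0.02379; observed = 9/1190 ≈ 0.00756.
Coefficient of coincidence = 0.00756/0.02379 ≈ 0.318; interference = 1 − 0.318 = 0.682.

0.682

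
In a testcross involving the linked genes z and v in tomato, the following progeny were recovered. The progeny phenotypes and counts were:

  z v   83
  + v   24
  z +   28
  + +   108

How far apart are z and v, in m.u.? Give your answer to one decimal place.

The two most frequent classes, + + (108) and z v (83), are the parental types, so the F1 was + + / z v.
The recombinant classes are + v and z +: 24 + 28 = 52.
Recombination frequency = 52/243 = 0.2140 ≈ 21.4%, i.e. 21.4 m.u.

21.4 m.u.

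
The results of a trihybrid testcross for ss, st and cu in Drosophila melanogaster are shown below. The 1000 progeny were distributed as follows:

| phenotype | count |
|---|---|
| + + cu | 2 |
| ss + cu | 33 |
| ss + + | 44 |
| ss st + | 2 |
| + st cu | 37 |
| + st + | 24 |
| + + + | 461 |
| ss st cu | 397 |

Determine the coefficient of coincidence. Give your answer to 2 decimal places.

0.77

The two most frequent reciprocal classes, + + + and ss st cu, are the parental types, so the F1 was + + + / ss st cu.
The two rarest classes, + + cu and ss st +, are the double crossovers. Comparing them with the parentals, only the cu allele has switched, so cu is the middle locus and the order is ss – cu – st.
ss–cu: (81 + 4)/1000 = 0.0850; cu–st: (57 + 4)/1000 = 0.0610.
Expected DCO frequency = 0.0850 × 0.0610 ≈ 0.00519; observed = 4/1000 ≈ 0.00400.
Coefficient of coincidence = 0.00400/0.00519 ≈ 0.77.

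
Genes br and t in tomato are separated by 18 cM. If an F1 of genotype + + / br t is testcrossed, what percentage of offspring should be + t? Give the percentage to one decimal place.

A map distance of 18 cM corresponds to a recombination frequency of 0.180.
The F1 is + + / br t, so + t is a recombinant gamete class with expected frequency r/2 = 0.180/2 = 0.0900.
That is 0.0900 = 9.0% of the progeny.

9.0%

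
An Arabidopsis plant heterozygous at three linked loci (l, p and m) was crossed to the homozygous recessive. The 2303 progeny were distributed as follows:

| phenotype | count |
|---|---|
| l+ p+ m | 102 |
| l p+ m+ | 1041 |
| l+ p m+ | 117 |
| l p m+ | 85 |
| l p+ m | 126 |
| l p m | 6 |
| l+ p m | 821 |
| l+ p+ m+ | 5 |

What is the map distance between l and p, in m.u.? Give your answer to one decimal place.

8.6 m.u.

The two most frequent reciprocal classes, l p+ m+ and l+ p m, are the parental types, so the F1 was l p+ m+ / l+ p m.
The two rarest classes, l+ p+ m+ and l p m, are the double crossovers. Comparing them with the parentals, only the l allele has switched, so l is the middle locus and the order is m – l – p.
Crossovers in the l–p interval produce the single-crossover classes l p m+ and l+ p+ m (85 + 102 = 187) plus the double crossovers (11).
RF(l–p) = (187 + 11) / 2303 = 198/2303 = 0.0860 → 8.6 m.u.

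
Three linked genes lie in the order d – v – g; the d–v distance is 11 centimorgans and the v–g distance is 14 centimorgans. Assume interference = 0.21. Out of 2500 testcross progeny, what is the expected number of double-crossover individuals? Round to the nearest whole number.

30

Map distances give recombination frequencies of 0.110 and 0.140 for the two intervals.
With interference 0.21 (so coincidence = 0.79), expected double-crossover frequency = 0.110 × 0.140 × 0.79 = 0.01217.
Expected number = 0.01217 × 2500 = 30.42 ≈ 30.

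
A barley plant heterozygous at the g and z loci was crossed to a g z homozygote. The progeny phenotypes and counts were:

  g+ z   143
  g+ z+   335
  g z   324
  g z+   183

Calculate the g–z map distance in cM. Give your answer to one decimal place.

33.1 cM

The two most frequent classes, g+ z+ (335) and g z (324), are the parental types, so the F1 was g+ z+ / g z.
The recombinant classes are g+ z and g z+: 143 + 183 = 326.
Recombination frequency = 326/985 = 0.3310 ≈ 33.1%, i.e. 33.1 cM.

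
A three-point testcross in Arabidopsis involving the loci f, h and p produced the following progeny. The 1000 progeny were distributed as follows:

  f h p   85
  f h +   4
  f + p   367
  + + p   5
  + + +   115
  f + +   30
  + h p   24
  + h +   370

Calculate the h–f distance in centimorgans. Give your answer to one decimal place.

20.9 centimorgans

The two most frequent reciprocal classes, f + p and + h +, are the parental types, so the F1 was f + p / + h +.
The two rarest classes, + + p and f h +, are the double crossovers. Comparing them with the parentals, only the f allele has switched, so f is the middle locus and the order is p – f – h.
Crossovers in the f–h interval produce the single-crossover classes f h p and + + + (85 + 115 = 200) plus the double crossovers (9).
RF(f–h) = (200 + 9) / 1000 = 209/1000 = 0.2090 → 20.9 centimorgans.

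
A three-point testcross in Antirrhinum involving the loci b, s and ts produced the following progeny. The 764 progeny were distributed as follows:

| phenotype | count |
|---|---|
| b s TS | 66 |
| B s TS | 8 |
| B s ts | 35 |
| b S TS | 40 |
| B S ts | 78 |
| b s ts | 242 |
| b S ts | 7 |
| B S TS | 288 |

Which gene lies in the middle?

s

The two most frequent reciprocal classes, B S TS and b s ts, are the parental types, so the F1 was B S TS / b s ts.
The two rarest classes, B s TS and b S ts, are the double crossovers. Comparing them with the parentals, only the s allele has switched, so s is the middle locus and the order is ts – s – b.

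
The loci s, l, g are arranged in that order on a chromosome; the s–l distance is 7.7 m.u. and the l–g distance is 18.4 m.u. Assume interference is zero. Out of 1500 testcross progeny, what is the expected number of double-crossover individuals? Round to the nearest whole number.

Map distances give recombination frequencies of 0.077 and 0.184 for the two intervals.
With no interference, expected double-crossover frequency = 0.077 × 0.184 = 0.01417.
Expected number = 0.01417 × 1500 = 21.25 ≈ 21.

21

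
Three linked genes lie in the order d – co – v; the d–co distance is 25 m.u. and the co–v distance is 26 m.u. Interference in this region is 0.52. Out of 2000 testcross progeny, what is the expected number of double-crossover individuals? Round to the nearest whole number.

Map distances give recombination frequencies of 0.250 and 0.260 for the two intervals.
With interference 0.52 (so coincidence = 0.48), expected double-crossover frequency = 0.250 × 0.260 × 0.48 = 0.03120.
Expected number = 0.03120 × 2000 = 62.40 ≈ 62.

62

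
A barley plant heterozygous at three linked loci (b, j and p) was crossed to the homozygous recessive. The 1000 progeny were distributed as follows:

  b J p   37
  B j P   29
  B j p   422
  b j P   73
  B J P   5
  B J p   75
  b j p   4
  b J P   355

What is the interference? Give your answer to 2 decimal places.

0.24

The two most frequent reciprocal classes, b J P and B j p, are the parental types, so the F1 was b J P / B j p.
The two rarest classes, B J P and b j p, are the double crossovers. Comparing them with the parentals, only the b allele has switched, so b is the middle locus and the order is j – b – p.
j–b: (148 + 9)/1000 = 0.1570; b–p: (66 + 9)/1000 = 0.0750.
Expected DCO frequency = 0.1570 × 0.0750 ≈ 0.01177; observed = 9/1000 ≈ 0.00900.
Coefficient of coincidence = 0.00900/0.01177 ≈ 0.76; interference = 1 − 0.76 = 0.24.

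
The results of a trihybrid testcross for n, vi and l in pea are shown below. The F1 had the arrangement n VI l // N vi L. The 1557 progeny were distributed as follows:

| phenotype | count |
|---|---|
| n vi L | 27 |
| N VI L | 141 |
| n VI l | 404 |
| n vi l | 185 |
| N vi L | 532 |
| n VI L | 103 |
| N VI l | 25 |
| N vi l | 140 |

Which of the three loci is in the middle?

The two rarest classes, N VI l and n vi L, are the double crossovers. Comparing them with the parentals, only the n allele has switched, so n is the middle locus and the order is l – n – vi.

n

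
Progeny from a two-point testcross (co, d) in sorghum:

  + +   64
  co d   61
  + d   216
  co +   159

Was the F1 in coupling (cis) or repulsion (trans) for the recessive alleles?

trans

The two most frequent classes are + d (216) and co + (159); these are the parental (non-recombinant) types.
So the F1 carried + d on one chromosome and co + on the other — the recessive alleles are on opposite chromosomes (trans / repulsion).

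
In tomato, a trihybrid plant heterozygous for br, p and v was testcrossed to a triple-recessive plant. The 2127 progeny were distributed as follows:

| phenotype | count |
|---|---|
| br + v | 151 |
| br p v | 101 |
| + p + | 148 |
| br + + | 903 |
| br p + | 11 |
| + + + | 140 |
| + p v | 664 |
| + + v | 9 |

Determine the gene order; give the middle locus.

p

The two most frequent reciprocal classes, br + + and + p v, are the parental types, so the F1 was br + + / + p v.
The two rarest classes, br p + and + + v, are the double crossovers. Comparing them with the parentals, only the p allele has switched, so p is the middle locus and the order is v – p – br.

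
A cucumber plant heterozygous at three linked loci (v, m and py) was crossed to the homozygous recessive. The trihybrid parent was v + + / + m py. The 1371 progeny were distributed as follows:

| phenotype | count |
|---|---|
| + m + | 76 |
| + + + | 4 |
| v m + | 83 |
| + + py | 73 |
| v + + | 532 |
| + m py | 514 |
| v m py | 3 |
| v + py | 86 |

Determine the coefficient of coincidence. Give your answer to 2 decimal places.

0.35

The two rarest classes, + + + and v m py, are the double crossovers. Comparing them with the parentals, only the v allele has switched, so v is the middle locus and the order is py – v – m.
py–v: (162 + 7)/1371 = 0.1233; v–m: (156 + 7)/1371 = 0.1189.
Expected DCO frequency = 0.1233 × 0.1189 ≈ 0.01466; observed = 7/1371 ≈ 0.00511.
Coefficient of coincidence = 0.00511/0.01466 ≈ 0.35.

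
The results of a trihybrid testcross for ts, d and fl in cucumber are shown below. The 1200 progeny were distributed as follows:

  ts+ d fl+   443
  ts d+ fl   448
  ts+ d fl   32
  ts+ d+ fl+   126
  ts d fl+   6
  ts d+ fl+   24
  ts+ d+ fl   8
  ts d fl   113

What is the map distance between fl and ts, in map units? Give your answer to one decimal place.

5.8 map units

The two most frequent reciprocal classes, ts+ d fl+ and ts d+ fl, are the parental types, so the F1 was ts+ d fl+ / ts d+ fl.
The two rarest classes, ts d fl+ and ts+ d+ fl, are the double crossovers. Comparing them with the parentals, only the ts allele has switched, so ts is the middle locus and the order is fl – ts – d.
Crossovers in the fl–ts interval produce the single-crossover classes ts+ d fl and ts d+ fl+ (32 + 24 = 56) plus the double crossovers (14).
RF(fl–ts) = (56 + 14) / 1200 = 70/1200 = 0.0583 → 5.8 map units.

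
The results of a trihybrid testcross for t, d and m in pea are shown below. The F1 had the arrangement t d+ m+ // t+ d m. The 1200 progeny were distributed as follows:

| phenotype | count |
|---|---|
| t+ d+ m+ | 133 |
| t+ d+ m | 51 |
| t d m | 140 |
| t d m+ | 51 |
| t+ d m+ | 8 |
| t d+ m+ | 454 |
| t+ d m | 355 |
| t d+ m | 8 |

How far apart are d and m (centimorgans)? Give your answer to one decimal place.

9.8 centimorgans

The two rarest classes, t d+ m and t+ d m+, are the double crossovers. Comparing them with the parentals, only the m allele has switched, so m is the middle locus and the order is d – m – t.
Crossovers in the d–m interval produce the single-crossover classes t d m+ and t+ d+ m (51 + 51 = 102) plus the double crossovers (16).
RF(d–m) = (102 + 16) / 1200 = 118/1200 = 0.0983 → 9.8 centimorgans.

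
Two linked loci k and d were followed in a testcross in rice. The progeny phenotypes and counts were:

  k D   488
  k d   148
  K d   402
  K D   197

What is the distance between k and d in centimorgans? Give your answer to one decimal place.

27.9 centimorgans

The two most frequent classes, K d (402) and k D (488), are the parental types, so the F1 was K d / k D.
The recombinant classes are K D and k d: 197 + 148 = 345.
Recombination frequency = 345/1235 = 0.2794 ≈ 27.9%, i.e. 27.9 centimorgans.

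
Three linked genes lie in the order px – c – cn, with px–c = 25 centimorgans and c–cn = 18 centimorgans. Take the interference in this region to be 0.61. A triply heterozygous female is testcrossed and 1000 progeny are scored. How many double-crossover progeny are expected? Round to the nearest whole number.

Map distances give recombination frequencies of 0.250 and 0.180 for the two intervals.
With interference 0.61 (so coincidence = 0.39), expected double-crossover frequency = 0.250 × 0.180 × 0.39 = 0.01755.
Expected number = 0.01755 × 1000 = 17.55 ≈ 18.

18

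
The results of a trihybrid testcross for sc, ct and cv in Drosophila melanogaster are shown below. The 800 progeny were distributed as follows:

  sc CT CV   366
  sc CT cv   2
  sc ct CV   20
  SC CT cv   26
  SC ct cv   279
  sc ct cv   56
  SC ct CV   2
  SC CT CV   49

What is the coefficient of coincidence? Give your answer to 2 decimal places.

The two most frequent reciprocal classes, sc CT CV and SC ct cv, are the parental types, so the F1 was sc CT CV / SC ct cv.
The two rarest classes, sc CT cv and SC ct CV, are the double crossovers. Comparing them with the parentals, only the cv allele has switched, so cv is the middle locus and the order is ct – cv – sc.
ct–cv: (46 + 4)/800 = 0.0625; cv–sc: (105 + 4)/800 = 0.1363.
Expected DCO frequency = 0.0625 × 0.1363 ≈ 0.00852; observed = 4/800 ≈ 0.00500.
Coefficient of coincidence = 0.00500/0.00852 ≈ 0.59.

0.59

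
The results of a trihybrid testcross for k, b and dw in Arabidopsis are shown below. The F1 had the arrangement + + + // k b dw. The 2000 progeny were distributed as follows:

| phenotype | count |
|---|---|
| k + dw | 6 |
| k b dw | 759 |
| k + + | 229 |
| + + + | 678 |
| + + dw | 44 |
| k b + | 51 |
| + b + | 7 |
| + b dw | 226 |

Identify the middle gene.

The two rarest classes, + b + and k + dw, are the double crossovers. Comparing them with the parentals, only the b allele has switched, so b is the middle locus and the order is k – b – dw.

b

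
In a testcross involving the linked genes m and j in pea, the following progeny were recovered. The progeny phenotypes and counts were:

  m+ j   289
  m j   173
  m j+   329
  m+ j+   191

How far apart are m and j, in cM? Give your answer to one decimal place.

The two most frequent classes, m+ j (289) and m j+ (329), are the parental types, so the F1 was m+ j / m j+.
The recombinant classes are m+ j+ and m j: 191 + 173 = 364.
Recombination frequency = 364/982 = 0.3707 ≈ 37.1%, i.e. 37.1 cM.

37.1 cM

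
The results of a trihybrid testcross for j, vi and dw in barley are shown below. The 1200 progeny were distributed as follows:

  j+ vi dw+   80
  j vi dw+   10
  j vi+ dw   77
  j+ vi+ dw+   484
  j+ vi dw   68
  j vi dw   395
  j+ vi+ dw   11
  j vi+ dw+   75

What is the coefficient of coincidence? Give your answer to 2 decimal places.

0.86

The two most frequent reciprocal classes, j+ vi+ dw+ and j vi dw, are the parental types, so the F1 was j+ vi+ dw+ / j vi dw.
The two rarest classes, j+ vi+ dw and j vi dw+, are the double crossovers. Comparing them with the parentals, only the dw allele has switched, so dw is the middle locus and the order is j – dw – vi.
j–dw: (143 + 21)/1200 = 0.1367; dw–vi: (157 + 21)/1200 = 0.1483.
Expected DCO frequency = 0.1367 × 0.1483 ≈ 0.02027; observed = 21/1200 ≈ 0.01750.
Coefficient of coincidence = 0.01750/0.02027 ≈ 0.86.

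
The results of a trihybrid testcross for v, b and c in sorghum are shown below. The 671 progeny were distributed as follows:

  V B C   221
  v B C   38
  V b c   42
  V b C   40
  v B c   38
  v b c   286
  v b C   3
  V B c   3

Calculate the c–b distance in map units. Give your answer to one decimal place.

12.5 map units

The two most frequent reciprocal classes, V B C and v b c, are the parental types, so the F1 was V B C / v b c.
The two rarest classes, V B c and v b C, are the double crossovers. Comparing them with the parentals, only the c allele has switched, so c is the middle locus and the order is b – c – v.
Crossovers in the b–c interval produce the single-crossover classes V b C and v B c (40 + 38 = 78) plus the double crossovers (6).
RF(b–c) = (78 + 6) / 671 = 84/671 = 0.1252 → 12.5 map units.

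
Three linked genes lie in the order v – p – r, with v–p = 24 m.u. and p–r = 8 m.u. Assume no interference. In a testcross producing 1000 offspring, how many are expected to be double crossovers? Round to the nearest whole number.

Map distances give recombination frequencies of 0.240 and 0.080 for the two intervals.
With no interference, expected double-crossover frequency = 0.240 × 0.080 = 0.01920.
Expected number = 0.01920 × 1000 = 19.20 ≈ 19.

19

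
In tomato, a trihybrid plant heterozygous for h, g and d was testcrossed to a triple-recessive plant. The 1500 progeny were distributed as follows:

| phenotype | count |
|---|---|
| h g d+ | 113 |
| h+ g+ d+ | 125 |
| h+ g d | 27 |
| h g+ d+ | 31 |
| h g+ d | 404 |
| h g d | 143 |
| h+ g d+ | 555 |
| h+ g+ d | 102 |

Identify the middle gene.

d

The two most frequent reciprocal classes, h g+ d and h+ g d+, are the parental types, so the F1 was h g+ d / h+ g d+.
The two rarest classes, h g+ d+ and h+ g d, are the double crossovers. Comparing them with the parentals, only the d allele has switched, so d is the middle locus and the order is h – d – g.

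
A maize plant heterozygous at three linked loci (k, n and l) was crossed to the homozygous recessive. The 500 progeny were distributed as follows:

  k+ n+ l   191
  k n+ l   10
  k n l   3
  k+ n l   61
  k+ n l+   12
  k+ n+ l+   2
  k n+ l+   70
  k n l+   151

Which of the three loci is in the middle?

l

The two most frequent reciprocal classes, k n l+ and k+ n+ l, are the parental types, so the F1 was k n l+ / k+ n+ l.
The two rarest classes, k n l and k+ n+ l+, are the double crossovers. Comparing them with the parentals, only the l allele has switched, so l is the middle locus and the order is n – l – k.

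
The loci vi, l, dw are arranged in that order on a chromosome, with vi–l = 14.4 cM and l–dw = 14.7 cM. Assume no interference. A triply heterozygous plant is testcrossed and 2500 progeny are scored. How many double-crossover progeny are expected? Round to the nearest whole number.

53

Map distances give recombination frequencies of 0.144 and 0.147 for the two intervals.
With no interference, expected double-crossover frequency = 0.144 × 0.147 = 0.02117.
Expected number = 0.02117 × 2500 = 52.92 ≈ 53.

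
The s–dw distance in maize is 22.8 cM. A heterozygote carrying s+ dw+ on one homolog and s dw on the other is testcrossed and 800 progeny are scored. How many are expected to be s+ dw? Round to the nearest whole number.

A map distance of 22.8 cM corresponds to a recombination frequency of 0.228.
The F1 is s+ dw+ / s dw, so s+ dw is a recombinant gamete class with expected frequency r/2 = 0.228/2 = 0.1140.
Expected number = 0.1140 × 800 = 91.20 ≈ 91.

91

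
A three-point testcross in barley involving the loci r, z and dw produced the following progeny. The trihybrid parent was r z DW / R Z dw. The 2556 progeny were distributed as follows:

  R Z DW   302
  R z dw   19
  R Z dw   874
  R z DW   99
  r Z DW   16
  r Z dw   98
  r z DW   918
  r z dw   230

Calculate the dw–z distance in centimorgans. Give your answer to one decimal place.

22.2 centimorgans

The two rarest classes, r Z DW and R z dw, are the double crossovers. Comparing them with the parentals, only the z allele has switched, so z is the middle locus and the order is dw – z – r.
Crossovers in the dw–z interval produce the single-crossover classes r z dw and R Z DW (230 + 302 = 532) plus the double crossovers (35).
RF(dw–z) = (532 + 35) / 2556 = 567/2556 = 0.2218 → 22.2 centimorgans.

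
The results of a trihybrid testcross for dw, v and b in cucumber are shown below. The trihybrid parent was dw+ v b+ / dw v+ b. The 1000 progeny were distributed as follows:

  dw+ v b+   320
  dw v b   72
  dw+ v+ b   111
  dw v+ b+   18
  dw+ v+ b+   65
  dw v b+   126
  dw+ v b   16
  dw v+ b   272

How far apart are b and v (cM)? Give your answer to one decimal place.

17.1 cM

The two rarest classes, dw+ v b and dw v+ b+, are the double crossovers. Comparing them with the parentals, only the b allele has switched, so b is the middle locus and the order is dw – b – v.
Crossovers in the b–v interval produce the single-crossover classes dw+ v+ b+ and dw v b (65 + 72 = 137) plus the double crossovers (34).
RF(b–v) = (137 + 34) / 1000 = 171/1000 = 0.1710 → 17.1 cM.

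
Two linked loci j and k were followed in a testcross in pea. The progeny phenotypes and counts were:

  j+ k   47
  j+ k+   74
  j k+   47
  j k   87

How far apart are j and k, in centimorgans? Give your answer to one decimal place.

The two most frequent classes, j+ k+ (74) and j k (87), are the parental types, so the F1 was j+ k+ / j k.
The recombinant classes are j+ k and j k+: 47 + 47 = 94.
Recombination frequency = 94/255 = 0.3686 ≈ 36.9%, i.e. 36.9 centimorgans.

36.9 centimorgans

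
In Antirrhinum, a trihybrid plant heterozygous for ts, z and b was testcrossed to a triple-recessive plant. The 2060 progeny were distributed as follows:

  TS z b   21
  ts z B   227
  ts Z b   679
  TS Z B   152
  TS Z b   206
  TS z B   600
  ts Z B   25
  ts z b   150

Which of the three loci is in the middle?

b

The two most frequent reciprocal classes, TS z B and ts Z b, are the parental types, so the F1 was TS z B / ts Z b.
The two rarest classes, TS z b and ts Z B, are the double crossovers. Comparing them with the parentals, only the b allele has switched, so b is the middle locus and the order is ts – b – z.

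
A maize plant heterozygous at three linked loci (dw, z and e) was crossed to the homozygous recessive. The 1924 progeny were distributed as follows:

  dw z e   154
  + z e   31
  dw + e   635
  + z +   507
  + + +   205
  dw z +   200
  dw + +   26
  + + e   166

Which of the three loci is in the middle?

e

The two most frequent reciprocal classes, dw + e and + z +, are the parental types, so the F1 was dw + e / + z +.
The two rarest classes, dw + + and + z e, are the double crossovers. Comparing them with the parentals, only the e allele has switched, so e is the middle locus and the order is dw – e – z.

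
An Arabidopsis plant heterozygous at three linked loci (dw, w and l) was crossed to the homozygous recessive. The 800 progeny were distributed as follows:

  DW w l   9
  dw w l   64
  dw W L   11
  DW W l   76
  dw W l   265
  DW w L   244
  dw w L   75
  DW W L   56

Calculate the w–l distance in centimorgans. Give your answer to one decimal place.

The two most frequent reciprocal classes, dw W l and DW w L, are the parental types, so the F1 was dw W l / DW w L.
The two rarest classes, dw W L and DW w l, are the double crossovers. Comparing them with the parentals, only the l allele has switched, so l is the middle locus and the order is w – l – dw.
Crossovers in the w–l interval produce the single-crossover classes dw w l and DW W L (64 + 56 = 120) plus the double crossovers (20).
RF(w–l) = (120 + 20) / 800 = 140/800 = 0.1750 → 17.5 centimorgans.

17.5 centimorgans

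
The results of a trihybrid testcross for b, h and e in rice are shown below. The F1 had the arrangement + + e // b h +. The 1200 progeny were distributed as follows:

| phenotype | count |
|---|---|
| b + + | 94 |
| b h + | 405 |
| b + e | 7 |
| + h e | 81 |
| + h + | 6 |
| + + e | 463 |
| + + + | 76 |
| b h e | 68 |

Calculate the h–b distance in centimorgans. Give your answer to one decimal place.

The two rarest classes, b + e and + h +, are the double crossovers. Comparing them with the parentals, only the b allele has switched, so b is the middle locus and the order is e – b – h.
Crossovers in the b–h interval produce the single-crossover classes + h e and b + + (81 + 94 = 175) plus the double crossovers (13).
RF(b–h) = (175 + 13) / 1200 = 188/1200 = 0.1567 → 15.7 centimorgans.

15.7 centimorgans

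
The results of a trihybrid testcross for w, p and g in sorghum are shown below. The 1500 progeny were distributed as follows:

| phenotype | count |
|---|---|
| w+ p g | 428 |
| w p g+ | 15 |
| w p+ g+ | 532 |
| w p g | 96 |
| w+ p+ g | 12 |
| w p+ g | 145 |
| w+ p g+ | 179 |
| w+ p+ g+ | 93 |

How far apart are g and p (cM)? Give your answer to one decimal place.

23.4 cM

The two most frequent reciprocal classes, w+ p g and w p+ g+, are the parental types, so the F1 was w+ p g / w p+ g+.
The two rarest classes, w+ p+ g and w p g+, are the double crossovers. Comparing them with the parentals, only the p allele has switched, so p is the middle locus and the order is g – p – w.
Crossovers in the g–p interval produce the single-crossover classes w+ p g+ and w p+ g (179 + 145 = 324) plus the double crossovers (27).
RF(g–p) = (324 + 27) / 1500 = 351/1500 = 0.2340 → 23.4 cM.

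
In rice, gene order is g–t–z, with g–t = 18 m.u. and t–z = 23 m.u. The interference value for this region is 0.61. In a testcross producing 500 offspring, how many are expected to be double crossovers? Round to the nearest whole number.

8

Map distances give recombination frequencies of 0.180 and 0.230 for the two intervals.
With interference 0.61 (so coincidence = 0.39), expected double-crossover frequency = 0.180 × 0.230 × 0.39 = 0.01615.
Expected number = 0.01615 × 500 = 8.07 ≈ 8.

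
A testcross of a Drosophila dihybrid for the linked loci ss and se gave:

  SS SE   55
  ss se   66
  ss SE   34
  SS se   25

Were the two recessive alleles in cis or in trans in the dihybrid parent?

cis

The two most frequent classes are SS SE (55) and ss se (66); these are the parental (non-recombinant) types.
So the F1 carried SS SE on one chromosome and ss se on the other — the recessive alleles are on the same chromosome (cis / coupling).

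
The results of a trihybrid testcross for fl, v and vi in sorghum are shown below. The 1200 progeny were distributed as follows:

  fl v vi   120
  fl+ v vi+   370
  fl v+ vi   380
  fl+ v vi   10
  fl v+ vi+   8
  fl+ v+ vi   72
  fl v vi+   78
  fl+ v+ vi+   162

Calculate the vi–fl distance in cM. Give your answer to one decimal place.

14.0 cM

The two most frequent reciprocal classes, fl+ v vi+ and fl v+ vi, are the parental types, so the F1 was fl+ v vi+ / fl v+ vi.
The two rarest classes, fl+ v vi and fl v+ vi+, are the double crossovers. Comparing them with the parentals, only the vi allele has switched, so vi is the middle locus and the order is fl – vi – v.
Crossovers in the fl–vi interval produce the single-crossover classes fl v vi+ and fl+ v+ vi (78 + 72 = 150) plus the double crossovers (18).
RF(fl–vi) = (150 + 18) / 1200 = 168/1200 = 0.1400 → 14.0 cM.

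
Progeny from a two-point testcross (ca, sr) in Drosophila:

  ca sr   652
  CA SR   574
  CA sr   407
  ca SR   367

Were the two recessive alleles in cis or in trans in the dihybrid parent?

The two most frequent classes are CA SR (574) and ca sr (652); these are the parental (non-recombinant) types.
So the F1 carried CA SR on one chromosome and ca sr on the other — the recessive alleles are on the same chromosome (cis / coupling).

cis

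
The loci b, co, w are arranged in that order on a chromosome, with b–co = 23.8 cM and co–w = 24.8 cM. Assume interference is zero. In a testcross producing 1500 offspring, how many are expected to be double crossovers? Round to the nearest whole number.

89

Map distances give recombination frequencies of 0.238 and 0.248 for the two intervals.
With no interference, expected double-crossover frequency = 0.238 × 0.248 = 0.05902.
Expected number = 0.05902 × 1500 = 88.54 ≈ 89.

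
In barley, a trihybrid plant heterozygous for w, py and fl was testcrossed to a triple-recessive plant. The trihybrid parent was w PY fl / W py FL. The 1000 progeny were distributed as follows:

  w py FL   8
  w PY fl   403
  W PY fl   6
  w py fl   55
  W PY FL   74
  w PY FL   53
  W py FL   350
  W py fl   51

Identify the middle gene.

The two rarest classes, W PY fl and w py FL, are the double crossovers. Comparing them with the parentals, only the w allele has switched, so w is the middle locus and the order is fl – w – py.

w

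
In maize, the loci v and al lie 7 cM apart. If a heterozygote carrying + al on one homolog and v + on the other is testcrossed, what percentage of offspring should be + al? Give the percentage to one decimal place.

46.5%

A map distance of 7 cM corresponds to a recombination frequency of 0.070.
The F1 is + al / v +, so + al is a parental gamete class with expected frequency (1 − r)/2 = 0.930/2 = 0.4650.
That is 0.4650 = 46.5% of the progeny.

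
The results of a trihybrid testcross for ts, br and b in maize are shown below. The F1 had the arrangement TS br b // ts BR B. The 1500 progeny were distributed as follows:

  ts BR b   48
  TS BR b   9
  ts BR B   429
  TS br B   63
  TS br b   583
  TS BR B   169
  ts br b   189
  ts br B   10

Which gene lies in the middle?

br

The two rarest classes, TS BR b and ts br B, are the double crossovers. Comparing them with the parentals, only the br allele has switched, so br is the middle locus and the order is ts – br – b.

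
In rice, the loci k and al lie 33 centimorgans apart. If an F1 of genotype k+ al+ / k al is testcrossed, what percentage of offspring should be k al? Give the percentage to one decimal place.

33.5%

A map distance of 33 centimorgans corresponds to a recombination frequency of 0.330.
The F1 is k+ al+ / k al, so k al is a parental gamete class with expected frequency (1 − r)/2 = 0.670/2 = 0.3350.
That is 0.3350 = 33.5% of the progeny.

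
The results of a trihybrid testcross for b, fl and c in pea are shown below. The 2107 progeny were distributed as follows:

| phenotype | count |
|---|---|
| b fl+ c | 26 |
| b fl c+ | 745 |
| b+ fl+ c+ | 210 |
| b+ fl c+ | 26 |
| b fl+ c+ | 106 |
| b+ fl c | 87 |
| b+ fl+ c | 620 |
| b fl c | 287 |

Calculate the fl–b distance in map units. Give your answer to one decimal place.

11.6 map units

The two most frequent reciprocal classes, b fl c+ and b+ fl+ c, are the parental types, so the F1 was b fl c+ / b+ fl+ c.
The two rarest classes, b+ fl c+ and b fl+ c, are the double crossovers. Comparing them with the parentals, only the b allele has switched, so b is the middle locus and the order is fl – b – c.
Crossovers in the fl–b interval produce the single-crossover classes b fl+ c+ and b+ fl c (106 + 87 = 193) plus the double crossovers (52).
RF(fl–b) = (193 + 52) / 2107 = 245/2107 = 0.1163 → 11.6 map units.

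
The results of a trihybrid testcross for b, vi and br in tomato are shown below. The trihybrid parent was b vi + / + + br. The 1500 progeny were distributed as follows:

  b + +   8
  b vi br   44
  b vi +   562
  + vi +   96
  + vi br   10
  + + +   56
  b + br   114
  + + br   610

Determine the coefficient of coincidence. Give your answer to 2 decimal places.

The two rarest classes, b + + and + vi br, are the double crossovers. Comparing them with the parentals, only the vi allele has switched, so vi is the middle locus and the order is b – vi – br.
b–vi: (210 + 18)/1500 = 0.1520; vi–br: (100 + 18)/1500 = 0.0787.
Expected DCO frequency = 0.1520 × 0.0787 ≈ 0.01196; observed = 18/1500 ≈ 0.01200.
Coefficient of coincidence = 0.01200/0.01196 ≈ 1.00.

1.00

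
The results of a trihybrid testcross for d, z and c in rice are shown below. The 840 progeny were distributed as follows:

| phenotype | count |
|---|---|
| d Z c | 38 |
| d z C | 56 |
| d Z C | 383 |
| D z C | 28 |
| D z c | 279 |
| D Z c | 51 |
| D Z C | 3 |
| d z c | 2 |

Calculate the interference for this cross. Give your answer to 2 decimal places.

The two most frequent reciprocal classes, d Z C and D z c, are the parental types, so the F1 was d Z C / D z c.
The two rarest classes, D Z C and d z c, are the double crossovers. Comparing them with the parentals, only the d allele has switched, so d is the middle locus and the order is c – d – z.
c–d: (66 + 5)/840 = 0.0845; d–z: (107 + 5)/840 = 0.1333.
Expected DCO frequency = 0.0845 × 0.1333 ≈ 0.01126; observed = 5/840 ≈ 0.00595.
Coefficient of coincidence = 0.00595/0.01126 ≈ 0.53; interference = 1 − 0.53 = 0.47.

0.47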